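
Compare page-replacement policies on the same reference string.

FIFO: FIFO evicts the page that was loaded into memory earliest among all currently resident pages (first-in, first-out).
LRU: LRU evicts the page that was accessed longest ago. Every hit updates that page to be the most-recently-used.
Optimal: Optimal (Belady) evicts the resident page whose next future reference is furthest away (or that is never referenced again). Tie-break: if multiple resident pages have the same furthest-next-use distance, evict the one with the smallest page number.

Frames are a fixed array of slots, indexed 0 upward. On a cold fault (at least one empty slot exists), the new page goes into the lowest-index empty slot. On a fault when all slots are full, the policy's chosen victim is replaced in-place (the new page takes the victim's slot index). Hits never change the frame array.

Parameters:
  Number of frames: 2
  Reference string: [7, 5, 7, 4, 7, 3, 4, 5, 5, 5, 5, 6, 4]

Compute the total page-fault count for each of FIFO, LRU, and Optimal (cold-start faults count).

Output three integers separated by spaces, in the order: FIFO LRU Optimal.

Answer: 9 8 6

Derivation:
--- FIFO ---
  step 0: ref 7 -> FAULT, frames=[7,-] (faults so far: 1)
  step 1: ref 5 -> FAULT, frames=[7,5] (faults so far: 2)
  step 2: ref 7 -> HIT, frames=[7,5] (faults so far: 2)
  step 3: ref 4 -> FAULT, evict 7, frames=[4,5] (faults so far: 3)
  step 4: ref 7 -> FAULT, evict 5, frames=[4,7] (faults so far: 4)
  step 5: ref 3 -> FAULT, evict 4, frames=[3,7] (faults so far: 5)
  step 6: ref 4 -> FAULT, evict 7, frames=[3,4] (faults so far: 6)
  step 7: ref 5 -> FAULT, evict 3, frames=[5,4] (faults so far: 7)
  step 8: ref 5 -> HIT, frames=[5,4] (faults so far: 7)
  step 9: ref 5 -> HIT, frames=[5,4] (faults so far: 7)
  step 10: ref 5 -> HIT, frames=[5,4] (faults so far: 7)
  step 11: ref 6 -> FAULT, evict 4, frames=[5,6] (faults so far: 8)
  step 12: ref 4 -> FAULT, evict 5, frames=[4,6] (faults so far: 9)
  FIFO total faults: 9
--- LRU ---
  step 0: ref 7 -> FAULT, frames=[7,-] (faults so far: 1)
  step 1: ref 5 -> FAULT, frames=[7,5] (faults so far: 2)
  step 2: ref 7 -> HIT, frames=[7,5] (faults so far: 2)
  step 3: ref 4 -> FAULT, evict 5, frames=[7,4] (faults so far: 3)
  step 4: ref 7 -> HIT, frames=[7,4] (faults so far: 3)
  step 5: ref 3 -> FAULT, evict 4, frames=[7,3] (faults so far: 4)
  step 6: ref 4 -> FAULT, evict 7, frames=[4,3] (faults so far: 5)
  step 7: ref 5 -> FAULT, evict 3, frames=[4,5] (faults so far: 6)
  step 8: ref 5 -> HIT, frames=[4,5] (faults so far: 6)
  step 9: ref 5 -> HIT, frames=[4,5] (faults so far: 6)
  step 10: ref 5 -> HIT, frames=[4,5] (faults so far: 6)
  step 11: ref 6 -> FAULT, evict 4, frames=[6,5] (faults so far: 7)
  step 12: ref 4 -> FAULT, evict 5, frames=[6,4] (faults so far: 8)
  LRU total faults: 8
--- Optimal ---
  step 0: ref 7 -> FAULT, frames=[7,-] (faults so far: 1)
  step 1: ref 5 -> FAULT, frames=[7,5] (faults so far: 2)
  step 2: ref 7 -> HIT, frames=[7,5] (faults so far: 2)
  step 3: ref 4 -> FAULT, evict 5, frames=[7,4] (faults so far: 3)
  step 4: ref 7 -> HIT, frames=[7,4] (faults so far: 3)
  step 5: ref 3 -> FAULT, evict 7, frames=[3,4] (faults so far: 4)
  step 6: ref 4 -> HIT, frames=[3,4] (faults so far: 4)
  step 7: ref 5 -> FAULT, evict 3, frames=[5,4] (faults so far: 5)
  step 8: ref 5 -> HIT, frames=[5,4] (faults so far: 5)
  step 9: ref 5 -> HIT, frames=[5,4] (faults so far: 5)
  step 10: ref 5 -> HIT, frames=[5,4] (faults so far: 5)
  step 11: ref 6 -> FAULT, evict 5, frames=[6,4] (faults so far: 6)
  step 12: ref 4 -> HIT, frames=[6,4] (faults so far: 6)
  Optimal total faults: 6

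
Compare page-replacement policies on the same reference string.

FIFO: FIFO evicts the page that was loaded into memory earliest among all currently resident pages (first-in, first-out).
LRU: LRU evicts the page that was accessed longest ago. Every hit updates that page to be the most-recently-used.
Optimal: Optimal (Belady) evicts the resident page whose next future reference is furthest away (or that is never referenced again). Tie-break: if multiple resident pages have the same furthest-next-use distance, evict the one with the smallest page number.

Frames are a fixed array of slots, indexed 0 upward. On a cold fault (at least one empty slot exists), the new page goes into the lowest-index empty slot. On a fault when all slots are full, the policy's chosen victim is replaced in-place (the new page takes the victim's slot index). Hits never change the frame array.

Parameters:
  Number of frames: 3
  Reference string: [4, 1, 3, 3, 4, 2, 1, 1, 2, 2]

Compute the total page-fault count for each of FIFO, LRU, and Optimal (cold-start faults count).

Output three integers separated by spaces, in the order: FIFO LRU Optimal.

--- FIFO ---
  step 0: ref 4 -> FAULT, frames=[4,-,-] (faults so far: 1)
  step 1: ref 1 -> FAULT, frames=[4,1,-] (faults so far: 2)
  step 2: ref 3 -> FAULT, frames=[4,1,3] (faults so far: 3)
  step 3: ref 3 -> HIT, frames=[4,1,3] (faults so far: 3)
  step 4: ref 4 -> HIT, frames=[4,1,3] (faults so far: 3)
  step 5: ref 2 -> FAULT, evict 4, frames=[2,1,3] (faults so far: 4)
  step 6: ref 1 -> HIT, frames=[2,1,3] (faults so far: 4)
  step 7: ref 1 -> HIT, frames=[2,1,3] (faults so far: 4)
  step 8: ref 2 -> HIT, frames=[2,1,3] (faults so far: 4)
  step 9: ref 2 -> HIT, frames=[2,1,3] (faults so far: 4)
  FIFO total faults: 4
--- LRU ---
  step 0: ref 4 -> FAULT, frames=[4,-,-] (faults so far: 1)
  step 1: ref 1 -> FAULT, frames=[4,1,-] (faults so far: 2)
  step 2: ref 3 -> FAULT, frames=[4,1,3] (faults so far: 3)
  step 3: ref 3 -> HIT, frames=[4,1,3] (faults so far: 3)
  step 4: ref 4 -> HIT, frames=[4,1,3] (faults so far: 3)
  step 5: ref 2 -> FAULT, evict 1, frames=[4,2,3] (faults so far: 4)
  step 6: ref 1 -> FAULT, evict 3, frames=[4,2,1] (faults so far: 5)
  step 7: ref 1 -> HIT, frames=[4,2,1] (faults so far: 5)
  step 8: ref 2 -> HIT, frames=[4,2,1] (faults so far: 5)
  step 9: ref 2 -> HIT, frames=[4,2,1] (faults so far: 5)
  LRU total faults: 5
--- Optimal ---
  step 0: ref 4 -> FAULT, frames=[4,-,-] (faults so far: 1)
  step 1: ref 1 -> FAULT, frames=[4,1,-] (faults so far: 2)
  step 2: ref 3 -> FAULT, frames=[4,1,3] (faults so far: 3)
  step 3: ref 3 -> HIT, frames=[4,1,3] (faults so far: 3)
  step 4: ref 4 -> HIT, frames=[4,1,3] (faults so far: 3)
  step 5: ref 2 -> FAULT, evict 3, frames=[4,1,2] (faults so far: 4)
  step 6: ref 1 -> HIT, frames=[4,1,2] (faults so far: 4)
  step 7: ref 1 -> HIT, frames=[4,1,2] (faults so far: 4)
  step 8: ref 2 -> HIT, frames=[4,1,2] (faults so far: 4)
  step 9: ref 2 -> HIT, frames=[4,1,2] (faults so far: 4)
  Optimal total faults: 4

Answer: 4 5 4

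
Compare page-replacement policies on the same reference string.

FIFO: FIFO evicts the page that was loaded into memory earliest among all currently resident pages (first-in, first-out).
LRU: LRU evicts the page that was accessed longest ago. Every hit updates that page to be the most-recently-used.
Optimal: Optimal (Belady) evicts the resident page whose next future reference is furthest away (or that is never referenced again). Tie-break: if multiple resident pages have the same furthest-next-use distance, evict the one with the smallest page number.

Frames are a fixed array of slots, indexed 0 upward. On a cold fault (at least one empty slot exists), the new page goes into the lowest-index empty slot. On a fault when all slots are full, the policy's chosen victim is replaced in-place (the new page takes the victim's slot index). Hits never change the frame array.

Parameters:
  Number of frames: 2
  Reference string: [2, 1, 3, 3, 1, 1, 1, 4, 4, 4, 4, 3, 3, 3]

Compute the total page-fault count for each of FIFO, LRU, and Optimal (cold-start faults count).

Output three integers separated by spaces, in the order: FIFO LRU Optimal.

--- FIFO ---
  step 0: ref 2 -> FAULT, frames=[2,-] (faults so far: 1)
  step 1: ref 1 -> FAULT, frames=[2,1] (faults so far: 2)
  step 2: ref 3 -> FAULT, evict 2, frames=[3,1] (faults so far: 3)
  step 3: ref 3 -> HIT, frames=[3,1] (faults so far: 3)
  step 4: ref 1 -> HIT, frames=[3,1] (faults so far: 3)
  step 5: ref 1 -> HIT, frames=[3,1] (faults so far: 3)
  step 6: ref 1 -> HIT, frames=[3,1] (faults so far: 3)
  step 7: ref 4 -> FAULT, evict 1, frames=[3,4] (faults so far: 4)
  step 8: ref 4 -> HIT, frames=[3,4] (faults so far: 4)
  step 9: ref 4 -> HIT, frames=[3,4] (faults so far: 4)
  step 10: ref 4 -> HIT, frames=[3,4] (faults so far: 4)
  step 11: ref 3 -> HIT, frames=[3,4] (faults so far: 4)
  step 12: ref 3 -> HIT, frames=[3,4] (faults so far: 4)
  step 13: ref 3 -> HIT, frames=[3,4] (faults so far: 4)
  FIFO total faults: 4
--- LRU ---
  step 0: ref 2 -> FAULT, frames=[2,-] (faults so far: 1)
  step 1: ref 1 -> FAULT, frames=[2,1] (faults so far: 2)
  step 2: ref 3 -> FAULT, evict 2, frames=[3,1] (faults so far: 3)
  step 3: ref 3 -> HIT, frames=[3,1] (faults so far: 3)
  step 4: ref 1 -> HIT, frames=[3,1] (faults so far: 3)
  step 5: ref 1 -> HIT, frames=[3,1] (faults so far: 3)
  step 6: ref 1 -> HIT, frames=[3,1] (faults so far: 3)
  step 7: ref 4 -> FAULT, evict 3, frames=[4,1] (faults so far: 4)
  step 8: ref 4 -> HIT, frames=[4,1] (faults so far: 4)
  step 9: ref 4 -> HIT, frames=[4,1] (faults so far: 4)
  step 10: ref 4 -> HIT, frames=[4,1] (faults so far: 4)
  step 11: ref 3 -> FAULT, evict 1, frames=[4,3] (faults so far: 5)
  step 12: ref 3 -> HIT, frames=[4,3] (faults so far: 5)
  step 13: ref 3 -> HIT, frames=[4,3] (faults so far: 5)
  LRU total faults: 5
--- Optimal ---
  step 0: ref 2 -> FAULT, frames=[2,-] (faults so far: 1)
  step 1: ref 1 -> FAULT, frames=[2,1] (faults so far: 2)
  step 2: ref 3 -> FAULT, evict 2, frames=[3,1] (faults so far: 3)
  step 3: ref 3 -> HIT, frames=[3,1] (faults so far: 3)
  step 4: ref 1 -> HIT, frames=[3,1] (faults so far: 3)
  step 5: ref 1 -> HIT, frames=[3,1] (faults so far: 3)
  step 6: ref 1 -> HIT, frames=[3,1] (faults so far: 3)
  step 7: ref 4 -> FAULT, evict 1, frames=[3,4] (faults so far: 4)
  step 8: ref 4 -> HIT, frames=[3,4] (faults so far: 4)
  step 9: ref 4 -> HIT, frames=[3,4] (faults so far: 4)
  step 10: ref 4 -> HIT, frames=[3,4] (faults so far: 4)
  step 11: ref 3 -> HIT, frames=[3,4] (faults so far: 4)
  step 12: ref 3 -> HIT, frames=[3,4] (faults so far: 4)
  step 13: ref 3 -> HIT, frames=[3,4] (faults so far: 4)
  Optimal total faults: 4

Answer: 4 5 4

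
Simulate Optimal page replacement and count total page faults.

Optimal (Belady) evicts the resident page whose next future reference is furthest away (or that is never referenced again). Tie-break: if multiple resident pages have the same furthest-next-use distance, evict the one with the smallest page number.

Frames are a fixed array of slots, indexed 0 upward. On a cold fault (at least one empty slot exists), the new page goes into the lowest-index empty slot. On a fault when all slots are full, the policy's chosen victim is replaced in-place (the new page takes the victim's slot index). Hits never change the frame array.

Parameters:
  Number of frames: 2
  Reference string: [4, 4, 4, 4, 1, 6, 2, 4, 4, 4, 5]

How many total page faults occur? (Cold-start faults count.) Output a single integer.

Answer: 5

Derivation:
Step 0: ref 4 → FAULT, frames=[4,-]
Step 1: ref 4 → HIT, frames=[4,-]
Step 2: ref 4 → HIT, frames=[4,-]
Step 3: ref 4 → HIT, frames=[4,-]
Step 4: ref 1 → FAULT, frames=[4,1]
Step 5: ref 6 → FAULT (evict 1), frames=[4,6]
Step 6: ref 2 → FAULT (evict 6), frames=[4,2]
Step 7: ref 4 → HIT, frames=[4,2]
Step 8: ref 4 → HIT, frames=[4,2]
Step 9: ref 4 → HIT, frames=[4,2]
Step 10: ref 5 → FAULT (evict 2), frames=[4,5]
Total faults: 5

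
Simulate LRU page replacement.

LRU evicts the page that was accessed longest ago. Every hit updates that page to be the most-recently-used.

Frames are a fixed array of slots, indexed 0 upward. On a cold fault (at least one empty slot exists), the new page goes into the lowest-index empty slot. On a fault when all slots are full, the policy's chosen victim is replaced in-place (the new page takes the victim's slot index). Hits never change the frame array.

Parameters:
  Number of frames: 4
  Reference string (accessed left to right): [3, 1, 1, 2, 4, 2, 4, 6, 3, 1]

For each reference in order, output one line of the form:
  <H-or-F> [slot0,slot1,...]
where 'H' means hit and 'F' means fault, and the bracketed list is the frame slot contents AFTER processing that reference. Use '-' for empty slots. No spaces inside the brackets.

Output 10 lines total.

F [3,-,-,-]
F [3,1,-,-]
H [3,1,-,-]
F [3,1,2,-]
F [3,1,2,4]
H [3,1,2,4]
H [3,1,2,4]
F [6,1,2,4]
F [6,3,2,4]
F [6,3,1,4]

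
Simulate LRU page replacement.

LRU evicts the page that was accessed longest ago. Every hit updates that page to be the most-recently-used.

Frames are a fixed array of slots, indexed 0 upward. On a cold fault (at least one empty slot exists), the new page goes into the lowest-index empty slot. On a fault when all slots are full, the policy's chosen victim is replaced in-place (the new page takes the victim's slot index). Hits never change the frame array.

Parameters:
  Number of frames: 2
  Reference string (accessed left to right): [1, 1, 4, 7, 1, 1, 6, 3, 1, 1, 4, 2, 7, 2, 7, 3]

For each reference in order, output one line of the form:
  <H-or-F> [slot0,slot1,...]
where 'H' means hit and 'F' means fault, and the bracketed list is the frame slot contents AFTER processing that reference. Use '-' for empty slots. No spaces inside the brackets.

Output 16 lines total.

F [1,-]
H [1,-]
F [1,4]
F [7,4]
F [7,1]
H [7,1]
F [6,1]
F [6,3]
F [1,3]
H [1,3]
F [1,4]
F [2,4]
F [2,7]
H [2,7]
H [2,7]
F [3,7]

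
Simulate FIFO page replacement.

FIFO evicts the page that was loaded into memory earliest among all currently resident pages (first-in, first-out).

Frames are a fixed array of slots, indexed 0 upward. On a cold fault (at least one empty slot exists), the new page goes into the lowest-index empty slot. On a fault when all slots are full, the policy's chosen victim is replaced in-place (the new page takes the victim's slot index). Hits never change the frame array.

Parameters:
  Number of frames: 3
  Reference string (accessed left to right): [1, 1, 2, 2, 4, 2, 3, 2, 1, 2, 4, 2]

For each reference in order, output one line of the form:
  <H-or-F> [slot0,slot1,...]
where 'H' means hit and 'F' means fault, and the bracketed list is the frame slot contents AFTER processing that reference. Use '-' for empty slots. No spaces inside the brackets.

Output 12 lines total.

F [1,-,-]
H [1,-,-]
F [1,2,-]
H [1,2,-]
F [1,2,4]
H [1,2,4]
F [3,2,4]
H [3,2,4]
F [3,1,4]
F [3,1,2]
F [4,1,2]
H [4,1,2]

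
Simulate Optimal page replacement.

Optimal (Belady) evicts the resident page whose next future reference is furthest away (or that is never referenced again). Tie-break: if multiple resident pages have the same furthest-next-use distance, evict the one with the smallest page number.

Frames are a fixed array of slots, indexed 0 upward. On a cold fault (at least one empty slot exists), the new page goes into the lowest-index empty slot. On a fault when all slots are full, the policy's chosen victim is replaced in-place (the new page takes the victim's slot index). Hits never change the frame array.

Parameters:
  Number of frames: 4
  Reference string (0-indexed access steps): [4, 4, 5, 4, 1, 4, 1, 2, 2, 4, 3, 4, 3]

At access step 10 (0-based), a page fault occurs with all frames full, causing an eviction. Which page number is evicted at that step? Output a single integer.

Step 0: ref 4 -> FAULT, frames=[4,-,-,-]
Step 1: ref 4 -> HIT, frames=[4,-,-,-]
Step 2: ref 5 -> FAULT, frames=[4,5,-,-]
Step 3: ref 4 -> HIT, frames=[4,5,-,-]
Step 4: ref 1 -> FAULT, frames=[4,5,1,-]
Step 5: ref 4 -> HIT, frames=[4,5,1,-]
Step 6: ref 1 -> HIT, frames=[4,5,1,-]
Step 7: ref 2 -> FAULT, frames=[4,5,1,2]
Step 8: ref 2 -> HIT, frames=[4,5,1,2]
Step 9: ref 4 -> HIT, frames=[4,5,1,2]
Step 10: ref 3 -> FAULT, evict 1, frames=[4,5,3,2]
At step 10: evicted page 1

Answer: 1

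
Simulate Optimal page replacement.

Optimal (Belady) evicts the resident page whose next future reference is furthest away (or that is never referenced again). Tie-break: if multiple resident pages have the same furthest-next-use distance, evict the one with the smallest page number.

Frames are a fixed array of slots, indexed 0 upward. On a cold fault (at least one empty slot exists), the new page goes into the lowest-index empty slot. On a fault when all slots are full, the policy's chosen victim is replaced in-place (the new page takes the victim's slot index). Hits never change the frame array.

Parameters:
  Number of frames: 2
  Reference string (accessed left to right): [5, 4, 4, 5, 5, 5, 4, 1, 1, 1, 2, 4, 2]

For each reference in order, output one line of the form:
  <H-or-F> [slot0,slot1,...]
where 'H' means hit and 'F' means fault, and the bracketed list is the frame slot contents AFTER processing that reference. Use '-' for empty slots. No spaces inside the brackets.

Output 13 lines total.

F [5,-]
F [5,4]
H [5,4]
H [5,4]
H [5,4]
H [5,4]
H [5,4]
F [1,4]
H [1,4]
H [1,4]
F [2,4]
H [2,4]
H [2,4]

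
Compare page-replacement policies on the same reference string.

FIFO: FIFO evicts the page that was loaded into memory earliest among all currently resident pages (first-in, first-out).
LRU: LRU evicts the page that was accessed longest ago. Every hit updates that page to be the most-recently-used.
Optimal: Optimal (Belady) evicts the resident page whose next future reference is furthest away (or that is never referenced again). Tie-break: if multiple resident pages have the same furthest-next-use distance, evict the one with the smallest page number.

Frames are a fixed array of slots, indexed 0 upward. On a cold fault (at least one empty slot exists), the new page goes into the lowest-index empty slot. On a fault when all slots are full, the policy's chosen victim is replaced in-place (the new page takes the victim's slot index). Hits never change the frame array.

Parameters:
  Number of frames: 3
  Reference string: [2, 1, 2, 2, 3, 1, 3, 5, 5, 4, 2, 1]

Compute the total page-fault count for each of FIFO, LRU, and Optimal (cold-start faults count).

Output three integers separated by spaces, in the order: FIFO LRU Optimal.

Answer: 7 7 5

Derivation:
--- FIFO ---
  step 0: ref 2 -> FAULT, frames=[2,-,-] (faults so far: 1)
  step 1: ref 1 -> FAULT, frames=[2,1,-] (faults so far: 2)
  step 2: ref 2 -> HIT, frames=[2,1,-] (faults so far: 2)
  step 3: ref 2 -> HIT, frames=[2,1,-] (faults so far: 2)
  step 4: ref 3 -> FAULT, frames=[2,1,3] (faults so far: 3)
  step 5: ref 1 -> HIT, frames=[2,1,3] (faults so far: 3)
  step 6: ref 3 -> HIT, frames=[2,1,3] (faults so far: 3)
  step 7: ref 5 -> FAULT, evict 2, frames=[5,1,3] (faults so far: 4)
  step 8: ref 5 -> HIT, frames=[5,1,3] (faults so far: 4)
  step 9: ref 4 -> FAULT, evict 1, frames=[5,4,3] (faults so far: 5)
  step 10: ref 2 -> FAULT, evict 3, frames=[5,4,2] (faults so far: 6)
  step 11: ref 1 -> FAULT, evict 5, frames=[1,4,2] (faults so far: 7)
  FIFO total faults: 7
--- LRU ---
  step 0: ref 2 -> FAULT, frames=[2,-,-] (faults so far: 1)
  step 1: ref 1 -> FAULT, frames=[2,1,-] (faults so far: 2)
  step 2: ref 2 -> HIT, frames=[2,1,-] (faults so far: 2)
  step 3: ref 2 -> HIT, frames=[2,1,-] (faults so far: 2)
  step 4: ref 3 -> FAULT, frames=[2,1,3] (faults so far: 3)
  step 5: ref 1 -> HIT, frames=[2,1,3] (faults so far: 3)
  step 6: ref 3 -> HIT, frames=[2,1,3] (faults so far: 3)
  step 7: ref 5 -> FAULT, evict 2, frames=[5,1,3] (faults so far: 4)
  step 8: ref 5 -> HIT, frames=[5,1,3] (faults so far: 4)
  step 9: ref 4 -> FAULT, evict 1, frames=[5,4,3] (faults so far: 5)
  step 10: ref 2 -> FAULT, evict 3, frames=[5,4,2] (faults so far: 6)
  step 11: ref 1 -> FAULT, evict 5, frames=[1,4,2] (faults so far: 7)
  LRU total faults: 7
--- Optimal ---
  step 0: ref 2 -> FAULT, frames=[2,-,-] (faults so far: 1)
  step 1: ref 1 -> FAULT, frames=[2,1,-] (faults so far: 2)
  step 2: ref 2 -> HIT, frames=[2,1,-] (faults so far: 2)
  step 3: ref 2 -> HIT, frames=[2,1,-] (faults so far: 2)
  step 4: ref 3 -> FAULT, frames=[2,1,3] (faults so far: 3)
  step 5: ref 1 -> HIT, frames=[2,1,3] (faults so far: 3)
  step 6: ref 3 -> HIT, frames=[2,1,3] (faults so far: 3)
  step 7: ref 5 -> FAULT, evict 3, frames=[2,1,5] (faults so far: 4)
  step 8: ref 5 -> HIT, frames=[2,1,5] (faults so far: 4)
  step 9: ref 4 -> FAULT, evict 5, frames=[2,1,4] (faults so far: 5)
  step 10: ref 2 -> HIT, frames=[2,1,4] (faults so far: 5)
  step 11: ref 1 -> HIT, frames=[2,1,4] (faults so far: 5)
  Optimal total faults: 5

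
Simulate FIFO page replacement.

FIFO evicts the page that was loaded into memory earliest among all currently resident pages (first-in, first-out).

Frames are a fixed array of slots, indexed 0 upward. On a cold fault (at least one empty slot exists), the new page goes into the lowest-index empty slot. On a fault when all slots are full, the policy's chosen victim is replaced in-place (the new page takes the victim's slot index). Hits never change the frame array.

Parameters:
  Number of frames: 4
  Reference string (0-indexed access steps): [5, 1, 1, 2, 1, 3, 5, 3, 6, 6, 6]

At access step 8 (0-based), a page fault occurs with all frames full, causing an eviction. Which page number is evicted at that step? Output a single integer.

Step 0: ref 5 -> FAULT, frames=[5,-,-,-]
Step 1: ref 1 -> FAULT, frames=[5,1,-,-]
Step 2: ref 1 -> HIT, frames=[5,1,-,-]
Step 3: ref 2 -> FAULT, frames=[5,1,2,-]
Step 4: ref 1 -> HIT, frames=[5,1,2,-]
Step 5: ref 3 -> FAULT, frames=[5,1,2,3]
Step 6: ref 5 -> HIT, frames=[5,1,2,3]
Step 7: ref 3 -> HIT, frames=[5,1,2,3]
Step 8: ref 6 -> FAULT, evict 5, frames=[6,1,2,3]
At step 8: evicted page 5

Answer: 5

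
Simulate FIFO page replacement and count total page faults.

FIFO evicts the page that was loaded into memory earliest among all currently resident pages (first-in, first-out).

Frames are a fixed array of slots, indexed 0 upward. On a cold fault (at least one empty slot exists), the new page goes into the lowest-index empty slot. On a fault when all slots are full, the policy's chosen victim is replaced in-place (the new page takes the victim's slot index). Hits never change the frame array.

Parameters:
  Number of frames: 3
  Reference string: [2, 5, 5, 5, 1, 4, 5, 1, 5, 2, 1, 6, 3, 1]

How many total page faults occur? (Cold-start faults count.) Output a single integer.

Step 0: ref 2 → FAULT, frames=[2,-,-]
Step 1: ref 5 → FAULT, frames=[2,5,-]
Step 2: ref 5 → HIT, frames=[2,5,-]
Step 3: ref 5 → HIT, frames=[2,5,-]
Step 4: ref 1 → FAULT, frames=[2,5,1]
Step 5: ref 4 → FAULT (evict 2), frames=[4,5,1]
Step 6: ref 5 → HIT, frames=[4,5,1]
Step 7: ref 1 → HIT, frames=[4,5,1]
Step 8: ref 5 → HIT, frames=[4,5,1]
Step 9: ref 2 → FAULT (evict 5), frames=[4,2,1]
Step 10: ref 1 → HIT, frames=[4,2,1]
Step 11: ref 6 → FAULT (evict 1), frames=[4,2,6]
Step 12: ref 3 → FAULT (evict 4), frames=[3,2,6]
Step 13: ref 1 → FAULT (evict 2), frames=[3,1,6]
Total faults: 8

Answer: 8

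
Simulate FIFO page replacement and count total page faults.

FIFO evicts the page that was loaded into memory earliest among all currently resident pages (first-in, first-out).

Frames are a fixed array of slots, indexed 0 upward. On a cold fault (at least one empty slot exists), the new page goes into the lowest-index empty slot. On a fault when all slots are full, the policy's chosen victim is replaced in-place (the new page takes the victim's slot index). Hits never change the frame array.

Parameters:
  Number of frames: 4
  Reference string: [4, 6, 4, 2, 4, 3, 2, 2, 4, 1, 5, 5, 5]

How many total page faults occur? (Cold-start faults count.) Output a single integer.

Step 0: ref 4 → FAULT, frames=[4,-,-,-]
Step 1: ref 6 → FAULT, frames=[4,6,-,-]
Step 2: ref 4 → HIT, frames=[4,6,-,-]
Step 3: ref 2 → FAULT, frames=[4,6,2,-]
Step 4: ref 4 → HIT, frames=[4,6,2,-]
Step 5: ref 3 → FAULT, frames=[4,6,2,3]
Step 6: ref 2 → HIT, frames=[4,6,2,3]
Step 7: ref 2 → HIT, frames=[4,6,2,3]
Step 8: ref 4 → HIT, frames=[4,6,2,3]
Step 9: ref 1 → FAULT (evict 4), frames=[1,6,2,3]
Step 10: ref 5 → FAULT (evict 6), frames=[1,5,2,3]
Step 11: ref 5 → HIT, frames=[1,5,2,3]
Step 12: ref 5 → HIT, frames=[1,5,2,3]
Total faults: 6

Answer: 6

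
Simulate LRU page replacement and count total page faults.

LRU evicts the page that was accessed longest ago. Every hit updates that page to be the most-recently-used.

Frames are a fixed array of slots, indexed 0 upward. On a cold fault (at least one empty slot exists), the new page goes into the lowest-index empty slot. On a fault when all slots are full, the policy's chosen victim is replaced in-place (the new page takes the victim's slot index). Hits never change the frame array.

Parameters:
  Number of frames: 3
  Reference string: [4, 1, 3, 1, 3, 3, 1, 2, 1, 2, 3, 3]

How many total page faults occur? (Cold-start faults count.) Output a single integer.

Step 0: ref 4 → FAULT, frames=[4,-,-]
Step 1: ref 1 → FAULT, frames=[4,1,-]
Step 2: ref 3 → FAULT, frames=[4,1,3]
Step 3: ref 1 → HIT, frames=[4,1,3]
Step 4: ref 3 → HIT, frames=[4,1,3]
Step 5: ref 3 → HIT, frames=[4,1,3]
Step 6: ref 1 → HIT, frames=[4,1,3]
Step 7: ref 2 → FAULT (evict 4), frames=[2,1,3]
Step 8: ref 1 → HIT, frames=[2,1,3]
Step 9: ref 2 → HIT, frames=[2,1,3]
Step 10: ref 3 → HIT, frames=[2,1,3]
Step 11: ref 3 → HIT, frames=[2,1,3]
Total faults: 4

Answer: 4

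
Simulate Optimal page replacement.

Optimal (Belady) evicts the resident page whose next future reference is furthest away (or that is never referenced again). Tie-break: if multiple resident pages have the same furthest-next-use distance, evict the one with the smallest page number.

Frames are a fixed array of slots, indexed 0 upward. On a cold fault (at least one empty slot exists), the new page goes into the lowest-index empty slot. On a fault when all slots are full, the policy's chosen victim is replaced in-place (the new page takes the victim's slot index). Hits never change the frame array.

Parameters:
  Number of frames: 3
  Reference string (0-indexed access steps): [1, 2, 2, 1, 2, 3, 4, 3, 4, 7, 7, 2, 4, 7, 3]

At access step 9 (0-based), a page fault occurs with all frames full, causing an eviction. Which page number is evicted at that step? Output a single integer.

Step 0: ref 1 -> FAULT, frames=[1,-,-]
Step 1: ref 2 -> FAULT, frames=[1,2,-]
Step 2: ref 2 -> HIT, frames=[1,2,-]
Step 3: ref 1 -> HIT, frames=[1,2,-]
Step 4: ref 2 -> HIT, frames=[1,2,-]
Step 5: ref 3 -> FAULT, frames=[1,2,3]
Step 6: ref 4 -> FAULT, evict 1, frames=[4,2,3]
Step 7: ref 3 -> HIT, frames=[4,2,3]
Step 8: ref 4 -> HIT, frames=[4,2,3]
Step 9: ref 7 -> FAULT, evict 3, frames=[4,2,7]
At step 9: evicted page 3

Answer: 3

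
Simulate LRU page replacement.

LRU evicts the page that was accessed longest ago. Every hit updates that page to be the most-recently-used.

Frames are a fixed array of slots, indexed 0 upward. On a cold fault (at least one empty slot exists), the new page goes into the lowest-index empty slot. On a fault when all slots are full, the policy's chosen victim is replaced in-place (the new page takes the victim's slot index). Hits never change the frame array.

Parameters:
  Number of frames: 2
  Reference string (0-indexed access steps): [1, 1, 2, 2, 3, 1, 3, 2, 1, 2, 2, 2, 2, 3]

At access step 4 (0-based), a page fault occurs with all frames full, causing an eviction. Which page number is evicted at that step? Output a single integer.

Step 0: ref 1 -> FAULT, frames=[1,-]
Step 1: ref 1 -> HIT, frames=[1,-]
Step 2: ref 2 -> FAULT, frames=[1,2]
Step 3: ref 2 -> HIT, frames=[1,2]
Step 4: ref 3 -> FAULT, evict 1, frames=[3,2]
At step 4: evicted page 1

Answer: 1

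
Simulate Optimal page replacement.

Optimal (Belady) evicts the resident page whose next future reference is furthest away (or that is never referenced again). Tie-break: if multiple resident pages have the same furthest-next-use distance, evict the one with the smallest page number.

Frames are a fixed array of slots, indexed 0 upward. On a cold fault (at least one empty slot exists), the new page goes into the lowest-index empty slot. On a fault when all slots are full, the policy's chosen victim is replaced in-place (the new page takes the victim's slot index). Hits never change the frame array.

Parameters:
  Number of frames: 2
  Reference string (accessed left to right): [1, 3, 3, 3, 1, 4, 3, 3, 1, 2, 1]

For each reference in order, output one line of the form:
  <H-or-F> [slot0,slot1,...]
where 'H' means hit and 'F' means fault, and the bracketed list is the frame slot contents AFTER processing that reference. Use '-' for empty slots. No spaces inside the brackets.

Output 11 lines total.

F [1,-]
F [1,3]
H [1,3]
H [1,3]
H [1,3]
F [4,3]
H [4,3]
H [4,3]
F [4,1]
F [2,1]
H [2,1]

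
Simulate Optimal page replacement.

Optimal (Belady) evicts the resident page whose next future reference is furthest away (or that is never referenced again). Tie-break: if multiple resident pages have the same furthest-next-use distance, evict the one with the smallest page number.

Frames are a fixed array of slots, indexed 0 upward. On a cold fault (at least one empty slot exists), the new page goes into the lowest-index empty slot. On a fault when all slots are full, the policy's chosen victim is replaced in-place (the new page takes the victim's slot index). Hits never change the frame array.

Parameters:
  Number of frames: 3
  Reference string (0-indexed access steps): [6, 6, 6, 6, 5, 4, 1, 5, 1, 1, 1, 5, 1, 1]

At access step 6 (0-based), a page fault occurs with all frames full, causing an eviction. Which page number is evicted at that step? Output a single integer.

Answer: 4

Derivation:
Step 0: ref 6 -> FAULT, frames=[6,-,-]
Step 1: ref 6 -> HIT, frames=[6,-,-]
Step 2: ref 6 -> HIT, frames=[6,-,-]
Step 3: ref 6 -> HIT, frames=[6,-,-]
Step 4: ref 5 -> FAULT, frames=[6,5,-]
Step 5: ref 4 -> FAULT, frames=[6,5,4]
Step 6: ref 1 -> FAULT, evict 4, frames=[6,5,1]
At step 6: evicted page 4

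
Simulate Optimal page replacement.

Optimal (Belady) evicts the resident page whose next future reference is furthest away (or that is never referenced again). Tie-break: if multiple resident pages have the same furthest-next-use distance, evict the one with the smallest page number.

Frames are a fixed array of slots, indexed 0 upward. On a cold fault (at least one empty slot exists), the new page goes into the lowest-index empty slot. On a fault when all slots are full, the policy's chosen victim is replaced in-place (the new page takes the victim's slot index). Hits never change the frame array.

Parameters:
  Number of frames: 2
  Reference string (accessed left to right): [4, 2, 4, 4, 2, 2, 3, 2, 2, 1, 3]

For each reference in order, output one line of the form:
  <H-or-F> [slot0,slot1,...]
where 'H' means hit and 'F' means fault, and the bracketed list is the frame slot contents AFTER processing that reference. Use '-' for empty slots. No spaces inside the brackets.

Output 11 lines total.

F [4,-]
F [4,2]
H [4,2]
H [4,2]
H [4,2]
H [4,2]
F [3,2]
H [3,2]
H [3,2]
F [3,1]
H [3,1]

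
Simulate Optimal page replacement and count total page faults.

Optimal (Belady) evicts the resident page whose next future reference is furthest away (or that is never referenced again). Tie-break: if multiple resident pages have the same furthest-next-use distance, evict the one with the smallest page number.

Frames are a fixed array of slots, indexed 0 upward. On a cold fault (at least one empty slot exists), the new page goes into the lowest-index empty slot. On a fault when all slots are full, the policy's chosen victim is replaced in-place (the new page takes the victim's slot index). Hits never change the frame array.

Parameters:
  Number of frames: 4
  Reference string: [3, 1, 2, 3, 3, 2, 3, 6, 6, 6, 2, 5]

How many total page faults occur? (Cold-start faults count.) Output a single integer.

Step 0: ref 3 → FAULT, frames=[3,-,-,-]
Step 1: ref 1 → FAULT, frames=[3,1,-,-]
Step 2: ref 2 → FAULT, frames=[3,1,2,-]
Step 3: ref 3 → HIT, frames=[3,1,2,-]
Step 4: ref 3 → HIT, frames=[3,1,2,-]
Step 5: ref 2 → HIT, frames=[3,1,2,-]
Step 6: ref 3 → HIT, frames=[3,1,2,-]
Step 7: ref 6 → FAULT, frames=[3,1,2,6]
Step 8: ref 6 → HIT, frames=[3,1,2,6]
Step 9: ref 6 → HIT, frames=[3,1,2,6]
Step 10: ref 2 → HIT, frames=[3,1,2,6]
Step 11: ref 5 → FAULT (evict 1), frames=[3,5,2,6]
Total faults: 5

Answer: 5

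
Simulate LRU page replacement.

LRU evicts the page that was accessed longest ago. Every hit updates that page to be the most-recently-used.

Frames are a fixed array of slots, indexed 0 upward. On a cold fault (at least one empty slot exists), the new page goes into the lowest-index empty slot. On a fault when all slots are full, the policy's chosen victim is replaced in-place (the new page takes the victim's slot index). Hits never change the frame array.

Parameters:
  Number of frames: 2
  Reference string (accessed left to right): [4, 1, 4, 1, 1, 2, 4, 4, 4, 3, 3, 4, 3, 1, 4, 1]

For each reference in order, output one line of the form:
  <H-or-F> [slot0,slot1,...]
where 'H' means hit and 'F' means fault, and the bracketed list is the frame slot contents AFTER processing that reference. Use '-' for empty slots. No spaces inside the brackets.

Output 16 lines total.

F [4,-]
F [4,1]
H [4,1]
H [4,1]
H [4,1]
F [2,1]
F [2,4]
H [2,4]
H [2,4]
F [3,4]
H [3,4]
H [3,4]
H [3,4]
F [3,1]
F [4,1]
H [4,1]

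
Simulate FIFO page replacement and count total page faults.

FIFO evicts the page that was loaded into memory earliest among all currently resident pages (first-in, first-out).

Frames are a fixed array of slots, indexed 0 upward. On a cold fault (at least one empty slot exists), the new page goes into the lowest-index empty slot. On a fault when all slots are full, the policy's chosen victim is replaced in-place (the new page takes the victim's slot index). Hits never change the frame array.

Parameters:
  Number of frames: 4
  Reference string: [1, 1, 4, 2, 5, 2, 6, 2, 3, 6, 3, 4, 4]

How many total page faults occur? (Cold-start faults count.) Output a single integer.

Step 0: ref 1 → FAULT, frames=[1,-,-,-]
Step 1: ref 1 → HIT, frames=[1,-,-,-]
Step 2: ref 4 → FAULT, frames=[1,4,-,-]
Step 3: ref 2 → FAULT, frames=[1,4,2,-]
Step 4: ref 5 → FAULT, frames=[1,4,2,5]
Step 5: ref 2 → HIT, frames=[1,4,2,5]
Step 6: ref 6 → FAULT (evict 1), frames=[6,4,2,5]
Step 7: ref 2 → HIT, frames=[6,4,2,5]
Step 8: ref 3 → FAULT (evict 4), frames=[6,3,2,5]
Step 9: ref 6 → HIT, frames=[6,3,2,5]
Step 10: ref 3 → HIT, frames=[6,3,2,5]
Step 11: ref 4 → FAULT (evict 2), frames=[6,3,4,5]
Step 12: ref 4 → HIT, frames=[6,3,4,5]
Total faults: 7

Answer: 7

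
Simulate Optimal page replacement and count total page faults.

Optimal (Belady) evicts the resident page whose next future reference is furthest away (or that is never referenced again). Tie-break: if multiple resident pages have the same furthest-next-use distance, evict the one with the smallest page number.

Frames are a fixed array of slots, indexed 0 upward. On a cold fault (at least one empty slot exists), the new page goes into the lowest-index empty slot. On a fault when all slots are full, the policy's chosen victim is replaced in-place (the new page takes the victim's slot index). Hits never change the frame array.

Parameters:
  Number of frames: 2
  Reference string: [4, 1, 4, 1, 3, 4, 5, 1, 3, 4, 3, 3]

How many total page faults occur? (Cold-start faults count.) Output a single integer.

Answer: 6

Derivation:
Step 0: ref 4 → FAULT, frames=[4,-]
Step 1: ref 1 → FAULT, frames=[4,1]
Step 2: ref 4 → HIT, frames=[4,1]
Step 3: ref 1 → HIT, frames=[4,1]
Step 4: ref 3 → FAULT (evict 1), frames=[4,3]
Step 5: ref 4 → HIT, frames=[4,3]
Step 6: ref 5 → FAULT (evict 4), frames=[5,3]
Step 7: ref 1 → FAULT (evict 5), frames=[1,3]
Step 8: ref 3 → HIT, frames=[1,3]
Step 9: ref 4 → FAULT (evict 1), frames=[4,3]
Step 10: ref 3 → HIT, frames=[4,3]
Step 11: ref 3 → HIT, frames=[4,3]
Total faults: 6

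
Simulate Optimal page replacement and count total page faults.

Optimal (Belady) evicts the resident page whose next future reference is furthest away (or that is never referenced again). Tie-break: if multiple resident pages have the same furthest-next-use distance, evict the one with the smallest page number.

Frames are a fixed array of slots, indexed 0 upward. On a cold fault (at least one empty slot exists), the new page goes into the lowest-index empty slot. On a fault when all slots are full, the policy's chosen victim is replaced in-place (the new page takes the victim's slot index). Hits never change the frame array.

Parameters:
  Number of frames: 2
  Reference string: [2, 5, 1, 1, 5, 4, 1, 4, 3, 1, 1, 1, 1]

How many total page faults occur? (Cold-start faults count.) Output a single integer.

Answer: 5

Derivation:
Step 0: ref 2 → FAULT, frames=[2,-]
Step 1: ref 5 → FAULT, frames=[2,5]
Step 2: ref 1 → FAULT (evict 2), frames=[1,5]
Step 3: ref 1 → HIT, frames=[1,5]
Step 4: ref 5 → HIT, frames=[1,5]
Step 5: ref 4 → FAULT (evict 5), frames=[1,4]
Step 6: ref 1 → HIT, frames=[1,4]
Step 7: ref 4 → HIT, frames=[1,4]
Step 8: ref 3 → FAULT (evict 4), frames=[1,3]
Step 9: ref 1 → HIT, frames=[1,3]
Step 10: ref 1 → HIT, frames=[1,3]
Step 11: ref 1 → HIT, frames=[1,3]
Step 12: ref 1 → HIT, frames=[1,3]
Total faults: 5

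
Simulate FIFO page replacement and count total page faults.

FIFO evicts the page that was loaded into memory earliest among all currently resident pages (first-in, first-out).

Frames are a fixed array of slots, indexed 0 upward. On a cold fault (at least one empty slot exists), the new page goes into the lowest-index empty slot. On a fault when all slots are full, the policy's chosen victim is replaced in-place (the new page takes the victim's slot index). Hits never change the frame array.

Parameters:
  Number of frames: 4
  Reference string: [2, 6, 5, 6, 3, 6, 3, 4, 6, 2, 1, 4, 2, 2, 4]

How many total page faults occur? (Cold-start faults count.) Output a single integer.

Answer: 7

Derivation:
Step 0: ref 2 → FAULT, frames=[2,-,-,-]
Step 1: ref 6 → FAULT, frames=[2,6,-,-]
Step 2: ref 5 → FAULT, frames=[2,6,5,-]
Step 3: ref 6 → HIT, frames=[2,6,5,-]
Step 4: ref 3 → FAULT, frames=[2,6,5,3]
Step 5: ref 6 → HIT, frames=[2,6,5,3]
Step 6: ref 3 → HIT, frames=[2,6,5,3]
Step 7: ref 4 → FAULT (evict 2), frames=[4,6,5,3]
Step 8: ref 6 → HIT, frames=[4,6,5,3]
Step 9: ref 2 → FAULT (evict 6), frames=[4,2,5,3]
Step 10: ref 1 → FAULT (evict 5), frames=[4,2,1,3]
Step 11: ref 4 → HIT, frames=[4,2,1,3]
Step 12: ref 2 → HIT, frames=[4,2,1,3]
Step 13: ref 2 → HIT, frames=[4,2,1,3]
Step 14: ref 4 → HIT, frames=[4,2,1,3]
Total faults: 7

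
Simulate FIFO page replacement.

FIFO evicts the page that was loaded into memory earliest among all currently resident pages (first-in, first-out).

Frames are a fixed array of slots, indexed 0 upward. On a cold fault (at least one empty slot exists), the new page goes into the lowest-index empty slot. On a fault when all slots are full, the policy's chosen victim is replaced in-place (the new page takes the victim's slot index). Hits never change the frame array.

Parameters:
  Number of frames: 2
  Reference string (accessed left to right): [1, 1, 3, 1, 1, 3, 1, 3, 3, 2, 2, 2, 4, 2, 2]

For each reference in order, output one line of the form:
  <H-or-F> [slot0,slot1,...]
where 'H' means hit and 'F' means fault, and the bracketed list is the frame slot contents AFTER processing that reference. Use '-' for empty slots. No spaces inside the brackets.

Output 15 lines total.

F [1,-]
H [1,-]
F [1,3]
H [1,3]
H [1,3]
H [1,3]
H [1,3]
H [1,3]
H [1,3]
F [2,3]
H [2,3]
H [2,3]
F [2,4]
H [2,4]
H [2,4]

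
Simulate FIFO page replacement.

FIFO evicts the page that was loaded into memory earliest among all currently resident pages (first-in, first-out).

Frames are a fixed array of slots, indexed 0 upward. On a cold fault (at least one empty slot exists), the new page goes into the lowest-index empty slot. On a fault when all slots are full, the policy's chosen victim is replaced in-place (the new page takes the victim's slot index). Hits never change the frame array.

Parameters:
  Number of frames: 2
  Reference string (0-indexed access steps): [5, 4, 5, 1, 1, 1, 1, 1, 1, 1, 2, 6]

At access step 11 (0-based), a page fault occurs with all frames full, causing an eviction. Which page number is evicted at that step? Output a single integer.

Step 0: ref 5 -> FAULT, frames=[5,-]
Step 1: ref 4 -> FAULT, frames=[5,4]
Step 2: ref 5 -> HIT, frames=[5,4]
Step 3: ref 1 -> FAULT, evict 5, frames=[1,4]
Step 4: ref 1 -> HIT, frames=[1,4]
Step 5: ref 1 -> HIT, frames=[1,4]
Step 6: ref 1 -> HIT, frames=[1,4]
Step 7: ref 1 -> HIT, frames=[1,4]
Step 8: ref 1 -> HIT, frames=[1,4]
Step 9: ref 1 -> HIT, frames=[1,4]
Step 10: ref 2 -> FAULT, evict 4, frames=[1,2]
Step 11: ref 6 -> FAULT, evict 1, frames=[6,2]
At step 11: evicted page 1

Answer: 1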